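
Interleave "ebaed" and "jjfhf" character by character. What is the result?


Interleaving "ebaed" and "jjfhf":
  Position 0: 'e' from first, 'j' from second => "ej"
  Position 1: 'b' from first, 'j' from second => "bj"
  Position 2: 'a' from first, 'f' from second => "af"
  Position 3: 'e' from first, 'h' from second => "eh"
  Position 4: 'd' from first, 'f' from second => "df"
Result: ejbjafehdf

ejbjafehdf


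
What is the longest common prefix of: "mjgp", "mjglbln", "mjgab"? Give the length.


Words: mjgp, mjglbln, mjgab
  Position 0: all 'm' => match
  Position 1: all 'j' => match
  Position 2: all 'g' => match
  Position 3: ('p', 'l', 'a') => mismatch, stop
LCP = "mjg" (length 3)

3


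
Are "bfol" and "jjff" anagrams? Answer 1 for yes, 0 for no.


Strings: "bfol", "jjff"
Sorted first:  bflo
Sorted second: ffjj
Differ at position 0: 'b' vs 'f' => not anagrams

0


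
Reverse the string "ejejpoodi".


Input: ejejpoodi
Reading characters right to left:
  Position 8: 'i'
  Position 7: 'd'
  Position 6: 'o'
  Position 5: 'o'
  Position 4: 'p'
  Position 3: 'j'
  Position 2: 'e'
  Position 1: 'j'
  Position 0: 'e'
Reversed: idoopjeje

idoopjeje


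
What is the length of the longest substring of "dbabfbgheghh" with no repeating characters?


Input: "dbabfbgheghh"
Sliding window (track last position of each char):
  Position 0 ('d'): window [0,0] length 1 -- new best
  Position 1 ('b'): window [0,1] length 2 -- new best
  Position 2 ('a'): window [0,2] length 3 -- new best
  Position 3 ('b'): repeat (last at 1), move window start to 2
  Position 3 ('b'): window [2,3] length 2
  Position 4 ('f'): window [2,4] length 3
  Position 5 ('b'): repeat (last at 3), move window start to 4
  Position 5 ('b'): window [4,5] length 2
  Position 6 ('g'): window [4,6] length 3
  Position 7 ('h'): window [4,7] length 4 -- new best
  Position 8 ('e'): window [4,8] length 5 -- new best
  Position 9 ('g'): repeat (last at 6), move window start to 7
  Position 9 ('g'): window [7,9] length 3
  Position 10 ('h'): repeat (last at 7), move window start to 8
  Position 10 ('h'): window [8,10] length 3
  Position 11 ('h'): repeat (last at 10), move window start to 11
  Position 11 ('h'): window [11,11] length 1
Longest substring with no repeats: "fbghe" with length 5

5


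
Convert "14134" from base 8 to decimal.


Input: "14134" in base 8
Positional expansion:
  Digit '1' (value 1) x 8^4 = 4096
  Digit '4' (value 4) x 8^3 = 2048
  Digit '1' (value 1) x 8^2 = 64
  Digit '3' (value 3) x 8^1 = 24
  Digit '4' (value 4) x 8^0 = 4
Sum = 6236

6236


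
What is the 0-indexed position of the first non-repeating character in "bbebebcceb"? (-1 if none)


Input: bbebebcceb
Character frequencies:
  'b': 5
  'c': 2
  'e': 3
Scanning left to right for freq == 1:
  Position 0 ('b'): freq=5, skip
  Position 1 ('b'): freq=5, skip
  Position 2 ('e'): freq=3, skip
  Position 3 ('b'): freq=5, skip
  Position 4 ('e'): freq=3, skip
  Position 5 ('b'): freq=5, skip
  Position 6 ('c'): freq=2, skip
  Position 7 ('c'): freq=2, skip
  Position 8 ('e'): freq=3, skip
  Position 9 ('b'): freq=5, skip
  No unique character found => answer = -1

-1


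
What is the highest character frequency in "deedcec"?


Input: deedcec
Character counts:
  'c': 2
  'd': 2
  'e': 3
Maximum frequency: 3

3


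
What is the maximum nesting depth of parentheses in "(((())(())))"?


Input: "(((())(())))"
Tracking depth:
  Position 0 '(': depth becomes 1
  Position 1 '(': depth becomes 2
  Position 2 '(': depth becomes 3
  Position 3 '(': depth becomes 4
  Position 4 ')': depth becomes 3
  Position 5 ')': depth becomes 2
  Position 6 '(': depth becomes 3
  Position 7 '(': depth becomes 4
  Position 8 ')': depth becomes 3
  Position 9 ')': depth becomes 2
  Position 10 ')': depth becomes 1
  Position 11 ')': depth becomes 0
Maximum depth reached: 4

4


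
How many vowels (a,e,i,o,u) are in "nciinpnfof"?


Input: nciinpnfof
Checking each character:
  'n' at position 0: consonant
  'c' at position 1: consonant
  'i' at position 2: vowel (running total: 1)
  'i' at position 3: vowel (running total: 2)
  'n' at position 4: consonant
  'p' at position 5: consonant
  'n' at position 6: consonant
  'f' at position 7: consonant
  'o' at position 8: vowel (running total: 3)
  'f' at position 9: consonant
Total vowels: 3

3


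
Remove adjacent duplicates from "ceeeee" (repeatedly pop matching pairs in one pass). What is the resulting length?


Input: ceeeee
Stack-based adjacent duplicate removal:
  Read 'c': push. Stack: c
  Read 'e': push. Stack: ce
  Read 'e': matches stack top 'e' => pop. Stack: c
  Read 'e': push. Stack: ce
  Read 'e': matches stack top 'e' => pop. Stack: c
  Read 'e': push. Stack: ce
Final stack: "ce" (length 2)

2


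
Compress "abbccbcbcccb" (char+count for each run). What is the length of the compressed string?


Input: abbccbcbcccb
Runs:
  'a' x 1 => "a1"
  'b' x 2 => "b2"
  'c' x 2 => "c2"
  'b' x 1 => "b1"
  'c' x 1 => "c1"
  'b' x 1 => "b1"
  'c' x 3 => "c3"
  'b' x 1 => "b1"
Compressed: "a1b2c2b1c1b1c3b1"
Compressed length: 16

16


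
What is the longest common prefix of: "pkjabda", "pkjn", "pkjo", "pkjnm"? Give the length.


Words: pkjabda, pkjn, pkjo, pkjnm
  Position 0: all 'p' => match
  Position 1: all 'k' => match
  Position 2: all 'j' => match
  Position 3: ('a', 'n', 'o', 'n') => mismatch, stop
LCP = "pkj" (length 3)

3


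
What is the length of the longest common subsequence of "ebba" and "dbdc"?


LCS of "ebba" and "dbdc"
DP table:
           d    b    d    c
      0    0    0    0    0
  e   0    0    0    0    0
  b   0    0    1    1    1
  b   0    0    1    1    1
  a   0    0    1    1    1
LCS length = dp[4][4] = 1

1


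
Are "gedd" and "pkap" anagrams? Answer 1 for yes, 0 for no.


Strings: "gedd", "pkap"
Sorted first:  ddeg
Sorted second: akpp
Differ at position 0: 'd' vs 'a' => not anagrams

0


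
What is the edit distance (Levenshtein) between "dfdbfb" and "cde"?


Computing edit distance: "dfdbfb" -> "cde"
DP table:
           c    d    e
      0    1    2    3
  d   1    1    1    2
  f   2    2    2    2
  d   3    3    2    3
  b   4    4    3    3
  f   5    5    4    4
  b   6    6    5    5
Edit distance = dp[6][3] = 5

5


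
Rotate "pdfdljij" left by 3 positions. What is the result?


Input: "pdfdljij", rotate left by 3
First 3 characters: "pdf"
Remaining characters: "dljij"
Concatenate remaining + first: "dljij" + "pdf" = "dljijpdf"

dljijpdf


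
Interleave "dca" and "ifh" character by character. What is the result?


Interleaving "dca" and "ifh":
  Position 0: 'd' from first, 'i' from second => "di"
  Position 1: 'c' from first, 'f' from second => "cf"
  Position 2: 'a' from first, 'h' from second => "ah"
Result: dicfah

dicfah


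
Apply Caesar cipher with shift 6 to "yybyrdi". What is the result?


Caesar cipher: shift "yybyrdi" by 6
  'y' (pos 24) + 6 = pos 4 = 'e'
  'y' (pos 24) + 6 = pos 4 = 'e'
  'b' (pos 1) + 6 = pos 7 = 'h'
  'y' (pos 24) + 6 = pos 4 = 'e'
  'r' (pos 17) + 6 = pos 23 = 'x'
  'd' (pos 3) + 6 = pos 9 = 'j'
  'i' (pos 8) + 6 = pos 14 = 'o'
Result: eehexjo

eehexjo


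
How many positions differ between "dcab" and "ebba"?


Comparing "dcab" and "ebba" position by position:
  Position 0: 'd' vs 'e' => DIFFER
  Position 1: 'c' vs 'b' => DIFFER
  Position 2: 'a' vs 'b' => DIFFER
  Position 3: 'b' vs 'a' => DIFFER
Positions that differ: 4

4


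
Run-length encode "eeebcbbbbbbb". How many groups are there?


Input: eeebcbbbbbbb
Scanning for consecutive runs:
  Group 1: 'e' x 3 (positions 0-2)
  Group 2: 'b' x 1 (positions 3-3)
  Group 3: 'c' x 1 (positions 4-4)
  Group 4: 'b' x 7 (positions 5-11)
Total groups: 4

4


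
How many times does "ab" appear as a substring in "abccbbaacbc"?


Searching for "ab" in "abccbbaacbc"
Scanning each position:
  Position 0: "ab" => MATCH
  Position 1: "bc" => no
  Position 2: "cc" => no
  Position 3: "cb" => no
  Position 4: "bb" => no
  Position 5: "ba" => no
  Position 6: "aa" => no
  Position 7: "ac" => no
  Position 8: "cb" => no
  Position 9: "bc" => no
Total occurrences: 1

1


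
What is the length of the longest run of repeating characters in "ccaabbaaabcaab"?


Input: "ccaabbaaabcaab"
Scanning for longest run:
  Position 1 ('c'): continues run of 'c', length=2
  Position 2 ('a'): new char, reset run to 1
  Position 3 ('a'): continues run of 'a', length=2
  Position 4 ('b'): new char, reset run to 1
  Position 5 ('b'): continues run of 'b', length=2
  Position 6 ('a'): new char, reset run to 1
  Position 7 ('a'): continues run of 'a', length=2
  Position 8 ('a'): continues run of 'a', length=3
  Position 9 ('b'): new char, reset run to 1
  Position 10 ('c'): new char, reset run to 1
  Position 11 ('a'): new char, reset run to 1
  Position 12 ('a'): continues run of 'a', length=2
  Position 13 ('b'): new char, reset run to 1
Longest run: 'a' with length 3

3


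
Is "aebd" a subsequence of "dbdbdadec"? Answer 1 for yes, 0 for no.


Check if "aebd" is a subsequence of "dbdbdadec"
Greedy scan:
  Position 0 ('d'): no match needed
  Position 1 ('b'): no match needed
  Position 2 ('d'): no match needed
  Position 3 ('b'): no match needed
  Position 4 ('d'): no match needed
  Position 5 ('a'): matches sub[0] = 'a'
  Position 6 ('d'): no match needed
  Position 7 ('e'): matches sub[1] = 'e'
  Position 8 ('c'): no match needed
Only matched 2/4 characters => not a subsequence

0


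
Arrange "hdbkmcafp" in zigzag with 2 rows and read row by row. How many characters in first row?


Zigzag "hdbkmcafp" into 2 rows:
Placing characters:
  'h' => row 0
  'd' => row 1
  'b' => row 0
  'k' => row 1
  'm' => row 0
  'c' => row 1
  'a' => row 0
  'f' => row 1
  'p' => row 0
Rows:
  Row 0: "hbmap"
  Row 1: "dkcf"
First row length: 5

5


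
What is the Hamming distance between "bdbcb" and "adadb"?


Comparing "bdbcb" and "adadb" position by position:
  Position 0: 'b' vs 'a' => differ
  Position 1: 'd' vs 'd' => same
  Position 2: 'b' vs 'a' => differ
  Position 3: 'c' vs 'd' => differ
  Position 4: 'b' vs 'b' => same
Total differences (Hamming distance): 3

3


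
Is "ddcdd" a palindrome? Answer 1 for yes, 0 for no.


Input: ddcdd
Reversed: ddcdd
  Compare pos 0 ('d') with pos 4 ('d'): match
  Compare pos 1 ('d') with pos 3 ('d'): match
Result: palindrome

1


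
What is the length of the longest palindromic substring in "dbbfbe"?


Input: "dbbfbe"
Checking substrings for palindromes:
  [2:5] "bfb" (len 3) => palindrome
  [1:3] "bb" (len 2) => palindrome
Longest palindromic substring: "bfb" with length 3

3


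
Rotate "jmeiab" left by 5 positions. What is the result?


Input: "jmeiab", rotate left by 5
First 5 characters: "jmeia"
Remaining characters: "b"
Concatenate remaining + first: "b" + "jmeia" = "bjmeia"

bjmeia


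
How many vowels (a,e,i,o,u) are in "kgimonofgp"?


Input: kgimonofgp
Checking each character:
  'k' at position 0: consonant
  'g' at position 1: consonant
  'i' at position 2: vowel (running total: 1)
  'm' at position 3: consonant
  'o' at position 4: vowel (running total: 2)
  'n' at position 5: consonant
  'o' at position 6: vowel (running total: 3)
  'f' at position 7: consonant
  'g' at position 8: consonant
  'p' at position 9: consonant
Total vowels: 3

3


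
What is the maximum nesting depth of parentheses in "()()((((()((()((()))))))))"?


Input: "()()((((()((()((()))))))))"
Tracking depth:
  Position 0 '(': depth becomes 1
  Position 1 ')': depth becomes 0
  Position 2 '(': depth becomes 1
  Position 3 ')': depth becomes 0
  Position 4 '(': depth becomes 1
  Position 5 '(': depth becomes 2
  Position 6 '(': depth becomes 3
  Position 7 '(': depth becomes 4
  Position 8 '(': depth becomes 5
  Position 9 ')': depth becomes 4
  Position 10 '(': depth becomes 5
  Position 11 '(': depth becomes 6
  Position 12 '(': depth becomes 7
  Position 13 ')': depth becomes 6
  Position 14 '(': depth becomes 7
  Position 15 '(': depth becomes 8
  Position 16 '(': depth becomes 9
  Position 17 ')': depth becomes 8
  Position 18 ')': depth becomes 7
  Position 19 ')': depth becomes 6
  Position 20 ')': depth becomes 5
  Position 21 ')': depth becomes 4
  Position 22 ')': depth becomes 3
  Position 23 ')': depth becomes 2
  Position 24 ')': depth becomes 1
  Position 25 ')': depth becomes 0
Maximum depth reached: 9

9


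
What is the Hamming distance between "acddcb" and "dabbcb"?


Comparing "acddcb" and "dabbcb" position by position:
  Position 0: 'a' vs 'd' => differ
  Position 1: 'c' vs 'a' => differ
  Position 2: 'd' vs 'b' => differ
  Position 3: 'd' vs 'b' => differ
  Position 4: 'c' vs 'c' => same
  Position 5: 'b' vs 'b' => same
Total differences (Hamming distance): 4

4


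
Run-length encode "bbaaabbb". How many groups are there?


Input: bbaaabbb
Scanning for consecutive runs:
  Group 1: 'b' x 2 (positions 0-1)
  Group 2: 'a' x 3 (positions 2-4)
  Group 3: 'b' x 3 (positions 5-7)
Total groups: 3

3


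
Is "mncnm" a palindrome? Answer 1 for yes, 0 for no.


Input: mncnm
Reversed: mncnm
  Compare pos 0 ('m') with pos 4 ('m'): match
  Compare pos 1 ('n') with pos 3 ('n'): match
Result: palindrome

1


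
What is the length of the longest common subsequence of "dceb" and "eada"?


LCS of "dceb" and "eada"
DP table:
           e    a    d    a
      0    0    0    0    0
  d   0    0    0    1    1
  c   0    0    0    1    1
  e   0    1    1    1    1
  b   0    1    1    1    1
LCS length = dp[4][4] = 1

1


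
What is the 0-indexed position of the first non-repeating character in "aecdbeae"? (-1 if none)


Input: aecdbeae
Character frequencies:
  'a': 2
  'b': 1
  'c': 1
  'd': 1
  'e': 3
Scanning left to right for freq == 1:
  Position 0 ('a'): freq=2, skip
  Position 1 ('e'): freq=3, skip
  Position 2 ('c'): unique! => answer = 2

2


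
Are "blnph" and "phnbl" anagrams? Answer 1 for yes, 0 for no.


Strings: "blnph", "phnbl"
Sorted first:  bhlnp
Sorted second: bhlnp
Sorted forms match => anagrams

1


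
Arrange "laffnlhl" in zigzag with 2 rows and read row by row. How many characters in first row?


Zigzag "laffnlhl" into 2 rows:
Placing characters:
  'l' => row 0
  'a' => row 1
  'f' => row 0
  'f' => row 1
  'n' => row 0
  'l' => row 1
  'h' => row 0
  'l' => row 1
Rows:
  Row 0: "lfnh"
  Row 1: "afll"
First row length: 4

4


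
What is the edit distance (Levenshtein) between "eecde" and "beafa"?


Computing edit distance: "eecde" -> "beafa"
DP table:
           b    e    a    f    a
      0    1    2    3    4    5
  e   1    1    1    2    3    4
  e   2    2    1    2    3    4
  c   3    3    2    2    3    4
  d   4    4    3    3    3    4
  e   5    5    4    4    4    4
Edit distance = dp[5][5] = 4

4


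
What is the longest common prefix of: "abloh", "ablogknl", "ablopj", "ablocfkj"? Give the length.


Words: abloh, ablogknl, ablopj, ablocfkj
  Position 0: all 'a' => match
  Position 1: all 'b' => match
  Position 2: all 'l' => match
  Position 3: all 'o' => match
  Position 4: ('h', 'g', 'p', 'c') => mismatch, stop
LCP = "ablo" (length 4)

4


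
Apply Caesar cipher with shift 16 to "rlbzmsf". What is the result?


Caesar cipher: shift "rlbzmsf" by 16
  'r' (pos 17) + 16 = pos 7 = 'h'
  'l' (pos 11) + 16 = pos 1 = 'b'
  'b' (pos 1) + 16 = pos 17 = 'r'
  'z' (pos 25) + 16 = pos 15 = 'p'
  'm' (pos 12) + 16 = pos 2 = 'c'
  's' (pos 18) + 16 = pos 8 = 'i'
  'f' (pos 5) + 16 = pos 21 = 'v'
Result: hbrpciv

hbrpciv


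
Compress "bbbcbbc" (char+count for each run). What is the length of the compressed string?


Input: bbbcbbc
Runs:
  'b' x 3 => "b3"
  'c' x 1 => "c1"
  'b' x 2 => "b2"
  'c' x 1 => "c1"
Compressed: "b3c1b2c1"
Compressed length: 8

8


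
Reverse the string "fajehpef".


Input: fajehpef
Reading characters right to left:
  Position 7: 'f'
  Position 6: 'e'
  Position 5: 'p'
  Position 4: 'h'
  Position 3: 'e'
  Position 2: 'j'
  Position 1: 'a'
  Position 0: 'f'
Reversed: fephejaf

fephejaf


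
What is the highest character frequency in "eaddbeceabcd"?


Input: eaddbeceabcd
Character counts:
  'a': 2
  'b': 2
  'c': 2
  'd': 3
  'e': 3
Maximum frequency: 3

3


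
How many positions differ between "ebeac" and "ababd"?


Comparing "ebeac" and "ababd" position by position:
  Position 0: 'e' vs 'a' => DIFFER
  Position 1: 'b' vs 'b' => same
  Position 2: 'e' vs 'a' => DIFFER
  Position 3: 'a' vs 'b' => DIFFER
  Position 4: 'c' vs 'd' => DIFFER
Positions that differ: 4

4


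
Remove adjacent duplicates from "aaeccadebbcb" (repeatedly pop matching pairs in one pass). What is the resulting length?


Input: aaeccadebbcb
Stack-based adjacent duplicate removal:
  Read 'a': push. Stack: a
  Read 'a': matches stack top 'a' => pop. Stack: (empty)
  Read 'e': push. Stack: e
  Read 'c': push. Stack: ec
  Read 'c': matches stack top 'c' => pop. Stack: e
  Read 'a': push. Stack: ea
  Read 'd': push. Stack: ead
  Read 'e': push. Stack: eade
  Read 'b': push. Stack: eadeb
  Read 'b': matches stack top 'b' => pop. Stack: eade
  Read 'c': push. Stack: eadec
  Read 'b': push. Stack: eadecb
Final stack: "eadecb" (length 6)

6


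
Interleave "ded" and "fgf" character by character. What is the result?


Interleaving "ded" and "fgf":
  Position 0: 'd' from first, 'f' from second => "df"
  Position 1: 'e' from first, 'g' from second => "eg"
  Position 2: 'd' from first, 'f' from second => "df"
Result: dfegdf

dfegdf


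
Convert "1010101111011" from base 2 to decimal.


Input: "1010101111011" in base 2
Positional expansion:
  Digit '1' (value 1) x 2^12 = 4096
  Digit '0' (value 0) x 2^11 = 0
  Digit '1' (value 1) x 2^10 = 1024
  Digit '0' (value 0) x 2^9 = 0
  Digit '1' (value 1) x 2^8 = 256
  Digit '0' (value 0) x 2^7 = 0
  Digit '1' (value 1) x 2^6 = 64
  Digit '1' (value 1) x 2^5 = 32
  Digit '1' (value 1) x 2^4 = 16
  Digit '1' (value 1) x 2^3 = 8
  Digit '0' (value 0) x 2^2 = 0
  Digit '1' (value 1) x 2^1 = 2
  Digit '1' (value 1) x 2^0 = 1
Sum = 5499

5499


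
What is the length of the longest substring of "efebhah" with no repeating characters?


Input: "efebhah"
Sliding window (track last position of each char):
  Position 0 ('e'): window [0,0] length 1 -- new best
  Position 1 ('f'): window [0,1] length 2 -- new best
  Position 2 ('e'): repeat (last at 0), move window start to 1
  Position 2 ('e'): window [1,2] length 2
  Position 3 ('b'): window [1,3] length 3 -- new best
  Position 4 ('h'): window [1,4] length 4 -- new best
  Position 5 ('a'): window [1,5] length 5 -- new best
  Position 6 ('h'): repeat (last at 4), move window start to 5
  Position 6 ('h'): window [5,6] length 2
Longest substring with no repeats: "febha" with length 5

5


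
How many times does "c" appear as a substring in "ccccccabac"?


Searching for "c" in "ccccccabac"
Scanning each position:
  Position 0: "c" => MATCH
  Position 1: "c" => MATCH
  Position 2: "c" => MATCH
  Position 3: "c" => MATCH
  Position 4: "c" => MATCH
  Position 5: "c" => MATCH
  Position 6: "a" => no
  Position 7: "b" => no
  Position 8: "a" => no
  Position 9: "c" => MATCH
Total occurrences: 7

7


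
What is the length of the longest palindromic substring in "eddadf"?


Input: "eddadf"
Checking substrings for palindromes:
  [2:5] "dad" (len 3) => palindrome
  [1:3] "dd" (len 2) => palindrome
Longest palindromic substring: "dad" with length 3

3


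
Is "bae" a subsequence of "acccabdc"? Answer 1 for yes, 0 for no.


Check if "bae" is a subsequence of "acccabdc"
Greedy scan:
  Position 0 ('a'): no match needed
  Position 1 ('c'): no match needed
  Position 2 ('c'): no match needed
  Position 3 ('c'): no match needed
  Position 4 ('a'): no match needed
  Position 5 ('b'): matches sub[0] = 'b'
  Position 6 ('d'): no match needed
  Position 7 ('c'): no match needed
Only matched 1/3 characters => not a subsequence

0


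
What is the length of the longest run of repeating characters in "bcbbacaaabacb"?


Input: "bcbbacaaabacb"
Scanning for longest run:
  Position 1 ('c'): new char, reset run to 1
  Position 2 ('b'): new char, reset run to 1
  Position 3 ('b'): continues run of 'b', length=2
  Position 4 ('a'): new char, reset run to 1
  Position 5 ('c'): new char, reset run to 1
  Position 6 ('a'): new char, reset run to 1
  Position 7 ('a'): continues run of 'a', length=2
  Position 8 ('a'): continues run of 'a', length=3
  Position 9 ('b'): new char, reset run to 1
  Position 10 ('a'): new char, reset run to 1
  Position 11 ('c'): new char, reset run to 1
  Position 12 ('b'): new char, reset run to 1
Longest run: 'a' with length 3

3


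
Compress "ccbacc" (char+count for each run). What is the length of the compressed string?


Input: ccbacc
Runs:
  'c' x 2 => "c2"
  'b' x 1 => "b1"
  'a' x 1 => "a1"
  'c' x 2 => "c2"
Compressed: "c2b1a1c2"
Compressed length: 8

8


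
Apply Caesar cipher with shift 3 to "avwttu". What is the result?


Caesar cipher: shift "avwttu" by 3
  'a' (pos 0) + 3 = pos 3 = 'd'
  'v' (pos 21) + 3 = pos 24 = 'y'
  'w' (pos 22) + 3 = pos 25 = 'z'
  't' (pos 19) + 3 = pos 22 = 'w'
  't' (pos 19) + 3 = pos 22 = 'w'
  'u' (pos 20) + 3 = pos 23 = 'x'
Result: dyzwwx

dyzwwx


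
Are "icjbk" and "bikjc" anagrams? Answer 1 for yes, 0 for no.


Strings: "icjbk", "bikjc"
Sorted first:  bcijk
Sorted second: bcijk
Sorted forms match => anagrams

1


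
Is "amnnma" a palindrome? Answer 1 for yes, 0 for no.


Input: amnnma
Reversed: amnnma
  Compare pos 0 ('a') with pos 5 ('a'): match
  Compare pos 1 ('m') with pos 4 ('m'): match
  Compare pos 2 ('n') with pos 3 ('n'): match
Result: palindrome

1


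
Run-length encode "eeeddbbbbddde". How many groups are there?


Input: eeeddbbbbddde
Scanning for consecutive runs:
  Group 1: 'e' x 3 (positions 0-2)
  Group 2: 'd' x 2 (positions 3-4)
  Group 3: 'b' x 4 (positions 5-8)
  Group 4: 'd' x 3 (positions 9-11)
  Group 5: 'e' x 1 (positions 12-12)
Total groups: 5

5


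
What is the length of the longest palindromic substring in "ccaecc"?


Input: "ccaecc"
Checking substrings for palindromes:
  [0:2] "cc" (len 2) => palindrome
  [4:6] "cc" (len 2) => palindrome
Longest palindromic substring: "cc" with length 2

2


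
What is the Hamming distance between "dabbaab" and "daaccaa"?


Comparing "dabbaab" and "daaccaa" position by position:
  Position 0: 'd' vs 'd' => same
  Position 1: 'a' vs 'a' => same
  Position 2: 'b' vs 'a' => differ
  Position 3: 'b' vs 'c' => differ
  Position 4: 'a' vs 'c' => differ
  Position 5: 'a' vs 'a' => same
  Position 6: 'b' vs 'a' => differ
Total differences (Hamming distance): 4

4


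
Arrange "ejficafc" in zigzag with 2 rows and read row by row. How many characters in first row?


Zigzag "ejficafc" into 2 rows:
Placing characters:
  'e' => row 0
  'j' => row 1
  'f' => row 0
  'i' => row 1
  'c' => row 0
  'a' => row 1
  'f' => row 0
  'c' => row 1
Rows:
  Row 0: "efcf"
  Row 1: "jiac"
First row length: 4

4


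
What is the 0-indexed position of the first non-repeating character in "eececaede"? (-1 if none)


Input: eececaede
Character frequencies:
  'a': 1
  'c': 2
  'd': 1
  'e': 5
Scanning left to right for freq == 1:
  Position 0 ('e'): freq=5, skip
  Position 1 ('e'): freq=5, skip
  Position 2 ('c'): freq=2, skip
  Position 3 ('e'): freq=5, skip
  Position 4 ('c'): freq=2, skip
  Position 5 ('a'): unique! => answer = 5

5


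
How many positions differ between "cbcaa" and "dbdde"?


Comparing "cbcaa" and "dbdde" position by position:
  Position 0: 'c' vs 'd' => DIFFER
  Position 1: 'b' vs 'b' => same
  Position 2: 'c' vs 'd' => DIFFER
  Position 3: 'a' vs 'd' => DIFFER
  Position 4: 'a' vs 'e' => DIFFER
Positions that differ: 4

4


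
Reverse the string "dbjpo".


Input: dbjpo
Reading characters right to left:
  Position 4: 'o'
  Position 3: 'p'
  Position 2: 'j'
  Position 1: 'b'
  Position 0: 'd'
Reversed: opjbd

opjbd


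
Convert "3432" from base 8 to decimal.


Input: "3432" in base 8
Positional expansion:
  Digit '3' (value 3) x 8^3 = 1536
  Digit '4' (value 4) x 8^2 = 256
  Digit '3' (value 3) x 8^1 = 24
  Digit '2' (value 2) x 8^0 = 2
Sum = 1818

1818


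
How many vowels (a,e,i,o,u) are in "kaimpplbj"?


Input: kaimpplbj
Checking each character:
  'k' at position 0: consonant
  'a' at position 1: vowel (running total: 1)
  'i' at position 2: vowel (running total: 2)
  'm' at position 3: consonant
  'p' at position 4: consonant
  'p' at position 5: consonant
  'l' at position 6: consonant
  'b' at position 7: consonant
  'j' at position 8: consonant
Total vowels: 2

2


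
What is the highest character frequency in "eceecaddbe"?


Input: eceecaddbe
Character counts:
  'a': 1
  'b': 1
  'c': 2
  'd': 2
  'e': 4
Maximum frequency: 4

4


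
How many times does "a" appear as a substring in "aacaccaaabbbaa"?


Searching for "a" in "aacaccaaabbbaa"
Scanning each position:
  Position 0: "a" => MATCH
  Position 1: "a" => MATCH
  Position 2: "c" => no
  Position 3: "a" => MATCH
  Position 4: "c" => no
  Position 5: "c" => no
  Position 6: "a" => MATCH
  Position 7: "a" => MATCH
  Position 8: "a" => MATCH
  Position 9: "b" => no
  Position 10: "b" => no
  Position 11: "b" => no
  Position 12: "a" => MATCH
  Position 13: "a" => MATCH
Total occurrences: 8

8


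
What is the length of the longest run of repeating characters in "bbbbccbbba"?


Input: "bbbbccbbba"
Scanning for longest run:
  Position 1 ('b'): continues run of 'b', length=2
  Position 2 ('b'): continues run of 'b', length=3
  Position 3 ('b'): continues run of 'b', length=4
  Position 4 ('c'): new char, reset run to 1
  Position 5 ('c'): continues run of 'c', length=2
  Position 6 ('b'): new char, reset run to 1
  Position 7 ('b'): continues run of 'b', length=2
  Position 8 ('b'): continues run of 'b', length=3
  Position 9 ('a'): new char, reset run to 1
Longest run: 'b' with length 4

4


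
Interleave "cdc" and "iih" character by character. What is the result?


Interleaving "cdc" and "iih":
  Position 0: 'c' from first, 'i' from second => "ci"
  Position 1: 'd' from first, 'i' from second => "di"
  Position 2: 'c' from first, 'h' from second => "ch"
Result: cidich

cidich


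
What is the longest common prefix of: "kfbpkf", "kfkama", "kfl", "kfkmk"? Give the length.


Words: kfbpkf, kfkama, kfl, kfkmk
  Position 0: all 'k' => match
  Position 1: all 'f' => match
  Position 2: ('b', 'k', 'l', 'k') => mismatch, stop
LCP = "kf" (length 2)

2


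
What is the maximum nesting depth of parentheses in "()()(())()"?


Input: "()()(())()"
Tracking depth:
  Position 0 '(': depth becomes 1
  Position 1 ')': depth becomes 0
  Position 2 '(': depth becomes 1
  Position 3 ')': depth becomes 0
  Position 4 '(': depth becomes 1
  Position 5 '(': depth becomes 2
  Position 6 ')': depth becomes 1
  Position 7 ')': depth becomes 0
  Position 8 '(': depth becomes 1
  Position 9 ')': depth becomes 0
Maximum depth reached: 2

2


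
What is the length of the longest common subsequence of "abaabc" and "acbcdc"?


LCS of "abaabc" and "acbcdc"
DP table:
           a    c    b    c    d    c
      0    0    0    0    0    0    0
  a   0    1    1    1    1    1    1
  b   0    1    1    2    2    2    2
  a   0    1    1    2    2    2    2
  a   0    1    1    2    2    2    2
  b   0    1    1    2    2    2    2
  c   0    1    2    2    3    3    3
LCS length = dp[6][6] = 3

3


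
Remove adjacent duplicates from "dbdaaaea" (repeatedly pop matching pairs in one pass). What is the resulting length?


Input: dbdaaaea
Stack-based adjacent duplicate removal:
  Read 'd': push. Stack: d
  Read 'b': push. Stack: db
  Read 'd': push. Stack: dbd
  Read 'a': push. Stack: dbda
  Read 'a': matches stack top 'a' => pop. Stack: dbd
  Read 'a': push. Stack: dbda
  Read 'e': push. Stack: dbdae
  Read 'a': push. Stack: dbdaea
Final stack: "dbdaea" (length 6)

6


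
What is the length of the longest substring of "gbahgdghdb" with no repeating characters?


Input: "gbahgdghdb"
Sliding window (track last position of each char):
  Position 0 ('g'): window [0,0] length 1 -- new best
  Position 1 ('b'): window [0,1] length 2 -- new best
  Position 2 ('a'): window [0,2] length 3 -- new best
  Position 3 ('h'): window [0,3] length 4 -- new best
  Position 4 ('g'): repeat (last at 0), move window start to 1
  Position 4 ('g'): window [1,4] length 4
  Position 5 ('d'): window [1,5] length 5 -- new best
  Position 6 ('g'): repeat (last at 4), move window start to 5
  Position 6 ('g'): window [5,6] length 2
  Position 7 ('h'): window [5,7] length 3
  Position 8 ('d'): repeat (last at 5), move window start to 6
  Position 8 ('d'): window [6,8] length 3
  Position 9 ('b'): window [6,9] length 4
Longest substring with no repeats: "bahgd" with length 5

5


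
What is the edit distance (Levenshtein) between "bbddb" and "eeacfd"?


Computing edit distance: "bbddb" -> "eeacfd"
DP table:
           e    e    a    c    f    d
      0    1    2    3    4    5    6
  b   1    1    2    3    4    5    6
  b   2    2    2    3    4    5    6
  d   3    3    3    3    4    5    5
  d   4    4    4    4    4    5    5
  b   5    5    5    5    5    5    6
Edit distance = dp[5][6] = 6

6


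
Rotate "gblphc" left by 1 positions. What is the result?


Input: "gblphc", rotate left by 1
First 1 characters: "g"
Remaining characters: "blphc"
Concatenate remaining + first: "blphc" + "g" = "blphcg"

blphcg


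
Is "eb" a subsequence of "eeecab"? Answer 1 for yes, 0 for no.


Check if "eb" is a subsequence of "eeecab"
Greedy scan:
  Position 0 ('e'): matches sub[0] = 'e'
  Position 1 ('e'): no match needed
  Position 2 ('e'): no match needed
  Position 3 ('c'): no match needed
  Position 4 ('a'): no match needed
  Position 5 ('b'): matches sub[1] = 'b'
All 2 characters matched => is a subsequence

1


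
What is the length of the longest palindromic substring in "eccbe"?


Input: "eccbe"
Checking substrings for palindromes:
  [1:3] "cc" (len 2) => palindrome
Longest palindromic substring: "cc" with length 2

2


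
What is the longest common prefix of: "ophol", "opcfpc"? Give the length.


Words: ophol, opcfpc
  Position 0: all 'o' => match
  Position 1: all 'p' => match
  Position 2: ('h', 'c') => mismatch, stop
LCP = "op" (length 2)

2


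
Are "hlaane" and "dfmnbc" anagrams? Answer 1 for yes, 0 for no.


Strings: "hlaane", "dfmnbc"
Sorted first:  aaehln
Sorted second: bcdfmn
Differ at position 0: 'a' vs 'b' => not anagrams

0


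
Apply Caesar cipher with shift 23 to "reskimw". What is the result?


Caesar cipher: shift "reskimw" by 23
  'r' (pos 17) + 23 = pos 14 = 'o'
  'e' (pos 4) + 23 = pos 1 = 'b'
  's' (pos 18) + 23 = pos 15 = 'p'
  'k' (pos 10) + 23 = pos 7 = 'h'
  'i' (pos 8) + 23 = pos 5 = 'f'
  'm' (pos 12) + 23 = pos 9 = 'j'
  'w' (pos 22) + 23 = pos 19 = 't'
Result: obphfjt

obphfjt


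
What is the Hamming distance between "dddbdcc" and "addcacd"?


Comparing "dddbdcc" and "addcacd" position by position:
  Position 0: 'd' vs 'a' => differ
  Position 1: 'd' vs 'd' => same
  Position 2: 'd' vs 'd' => same
  Position 3: 'b' vs 'c' => differ
  Position 4: 'd' vs 'a' => differ
  Position 5: 'c' vs 'c' => same
  Position 6: 'c' vs 'd' => differ
Total differences (Hamming distance): 4

4


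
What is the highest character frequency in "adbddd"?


Input: adbddd
Character counts:
  'a': 1
  'b': 1
  'd': 4
Maximum frequency: 4

4


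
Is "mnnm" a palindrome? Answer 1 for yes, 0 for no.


Input: mnnm
Reversed: mnnm
  Compare pos 0 ('m') with pos 3 ('m'): match
  Compare pos 1 ('n') with pos 2 ('n'): match
Result: palindrome

1


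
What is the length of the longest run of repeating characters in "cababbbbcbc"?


Input: "cababbbbcbc"
Scanning for longest run:
  Position 1 ('a'): new char, reset run to 1
  Position 2 ('b'): new char, reset run to 1
  Position 3 ('a'): new char, reset run to 1
  Position 4 ('b'): new char, reset run to 1
  Position 5 ('b'): continues run of 'b', length=2
  Position 6 ('b'): continues run of 'b', length=3
  Position 7 ('b'): continues run of 'b', length=4
  Position 8 ('c'): new char, reset run to 1
  Position 9 ('b'): new char, reset run to 1
  Position 10 ('c'): new char, reset run to 1
Longest run: 'b' with length 4

4


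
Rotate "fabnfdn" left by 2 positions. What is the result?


Input: "fabnfdn", rotate left by 2
First 2 characters: "fa"
Remaining characters: "bnfdn"
Concatenate remaining + first: "bnfdn" + "fa" = "bnfdnfa"

bnfdnfa


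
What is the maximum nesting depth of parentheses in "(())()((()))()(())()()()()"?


Input: "(())()((()))()(())()()()()"
Tracking depth:
  Position 0 '(': depth becomes 1
  Position 1 '(': depth becomes 2
  Position 2 ')': depth becomes 1
  Position 3 ')': depth becomes 0
  Position 4 '(': depth becomes 1
  Position 5 ')': depth becomes 0
  Position 6 '(': depth becomes 1
  Position 7 '(': depth becomes 2
  Position 8 '(': depth becomes 3
  Position 9 ')': depth becomes 2
  Position 10 ')': depth becomes 1
  Position 11 ')': depth becomes 0
  Position 12 '(': depth becomes 1
  Position 13 ')': depth becomes 0
  Position 14 '(': depth becomes 1
  Position 15 '(': depth becomes 2
  Position 16 ')': depth becomes 1
  Position 17 ')': depth becomes 0
  Position 18 '(': depth becomes 1
  Position 19 ')': depth becomes 0
  Position 20 '(': depth becomes 1
  Position 21 ')': depth becomes 0
  Position 22 '(': depth becomes 1
  Position 23 ')': depth becomes 0
  Position 24 '(': depth becomes 1
  Position 25 ')': depth becomes 0
Maximum depth reached: 3

3


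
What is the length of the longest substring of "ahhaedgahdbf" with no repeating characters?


Input: "ahhaedgahdbf"
Sliding window (track last position of each char):
  Position 0 ('a'): window [0,0] length 1 -- new best
  Position 1 ('h'): window [0,1] length 2 -- new best
  Position 2 ('h'): repeat (last at 1), move window start to 2
  Position 2 ('h'): window [2,2] length 1
  Position 3 ('a'): window [2,3] length 2
  Position 4 ('e'): window [2,4] length 3 -- new best
  Position 5 ('d'): window [2,5] length 4 -- new best
  Position 6 ('g'): window [2,6] length 5 -- new best
  Position 7 ('a'): repeat (last at 3), move window start to 4
  Position 7 ('a'): window [4,7] length 4
  Position 8 ('h'): window [4,8] length 5
  Position 9 ('d'): repeat (last at 5), move window start to 6
  Position 9 ('d'): window [6,9] length 4
  Position 10 ('b'): window [6,10] length 5
  Position 11 ('f'): window [6,11] length 6 -- new best
Longest substring with no repeats: "gahdbf" with length 6

6


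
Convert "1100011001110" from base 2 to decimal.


Input: "1100011001110" in base 2
Positional expansion:
  Digit '1' (value 1) x 2^12 = 4096
  Digit '1' (value 1) x 2^11 = 2048
  Digit '0' (value 0) x 2^10 = 0
  Digit '0' (value 0) x 2^9 = 0
  Digit '0' (value 0) x 2^8 = 0
  Digit '1' (value 1) x 2^7 = 128
  Digit '1' (value 1) x 2^6 = 64
  Digit '0' (value 0) x 2^5 = 0
  Digit '0' (value 0) x 2^4 = 0
  Digit '1' (value 1) x 2^3 = 8
  Digit '1' (value 1) x 2^2 = 4
  Digit '1' (value 1) x 2^1 = 2
  Digit '0' (value 0) x 2^0 = 0
Sum = 6350

6350


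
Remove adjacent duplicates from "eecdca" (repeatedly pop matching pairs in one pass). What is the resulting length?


Input: eecdca
Stack-based adjacent duplicate removal:
  Read 'e': push. Stack: e
  Read 'e': matches stack top 'e' => pop. Stack: (empty)
  Read 'c': push. Stack: c
  Read 'd': push. Stack: cd
  Read 'c': push. Stack: cdc
  Read 'a': push. Stack: cdca
Final stack: "cdca" (length 4)

4


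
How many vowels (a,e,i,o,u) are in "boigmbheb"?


Input: boigmbheb
Checking each character:
  'b' at position 0: consonant
  'o' at position 1: vowel (running total: 1)
  'i' at position 2: vowel (running total: 2)
  'g' at position 3: consonant
  'm' at position 4: consonant
  'b' at position 5: consonant
  'h' at position 6: consonant
  'e' at position 7: vowel (running total: 3)
  'b' at position 8: consonant
Total vowels: 3

3


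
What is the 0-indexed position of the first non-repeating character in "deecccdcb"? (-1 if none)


Input: deecccdcb
Character frequencies:
  'b': 1
  'c': 4
  'd': 2
  'e': 2
Scanning left to right for freq == 1:
  Position 0 ('d'): freq=2, skip
  Position 1 ('e'): freq=2, skip
  Position 2 ('e'): freq=2, skip
  Position 3 ('c'): freq=4, skip
  Position 4 ('c'): freq=4, skip
  Position 5 ('c'): freq=4, skip
  Position 6 ('d'): freq=2, skip
  Position 7 ('c'): freq=4, skip
  Position 8 ('b'): unique! => answer = 8

8


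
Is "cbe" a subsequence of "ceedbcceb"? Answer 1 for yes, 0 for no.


Check if "cbe" is a subsequence of "ceedbcceb"
Greedy scan:
  Position 0 ('c'): matches sub[0] = 'c'
  Position 1 ('e'): no match needed
  Position 2 ('e'): no match needed
  Position 3 ('d'): no match needed
  Position 4 ('b'): matches sub[1] = 'b'
  Position 5 ('c'): no match needed
  Position 6 ('c'): no match needed
  Position 7 ('e'): matches sub[2] = 'e'
  Position 8 ('b'): no match needed
All 3 characters matched => is a subsequence

1


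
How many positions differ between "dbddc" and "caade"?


Comparing "dbddc" and "caade" position by position:
  Position 0: 'd' vs 'c' => DIFFER
  Position 1: 'b' vs 'a' => DIFFER
  Position 2: 'd' vs 'a' => DIFFER
  Position 3: 'd' vs 'd' => same
  Position 4: 'c' vs 'e' => DIFFER
Positions that differ: 4

4


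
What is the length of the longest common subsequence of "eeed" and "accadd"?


LCS of "eeed" and "accadd"
DP table:
           a    c    c    a    d    d
      0    0    0    0    0    0    0
  e   0    0    0    0    0    0    0
  e   0    0    0    0    0    0    0
  e   0    0    0    0    0    0    0
  d   0    0    0    0    0    1    1
LCS length = dp[4][6] = 1

1


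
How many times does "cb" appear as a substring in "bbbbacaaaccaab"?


Searching for "cb" in "bbbbacaaaccaab"
Scanning each position:
  Position 0: "bb" => no
  Position 1: "bb" => no
  Position 2: "bb" => no
  Position 3: "ba" => no
  Position 4: "ac" => no
  Position 5: "ca" => no
  Position 6: "aa" => no
  Position 7: "aa" => no
  Position 8: "ac" => no
  Position 9: "cc" => no
  Position 10: "ca" => no
  Position 11: "aa" => no
  Position 12: "ab" => no
Total occurrences: 0

0


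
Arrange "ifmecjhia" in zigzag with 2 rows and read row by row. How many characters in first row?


Zigzag "ifmecjhia" into 2 rows:
Placing characters:
  'i' => row 0
  'f' => row 1
  'm' => row 0
  'e' => row 1
  'c' => row 0
  'j' => row 1
  'h' => row 0
  'i' => row 1
  'a' => row 0
Rows:
  Row 0: "imcha"
  Row 1: "feji"
First row length: 5

5


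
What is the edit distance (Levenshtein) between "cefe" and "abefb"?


Computing edit distance: "cefe" -> "abefb"
DP table:
           a    b    e    f    b
      0    1    2    3    4    5
  c   1    1    2    3    4    5
  e   2    2    2    2    3    4
  f   3    3    3    3    2    3
  e   4    4    4    3    3    3
Edit distance = dp[4][5] = 3

3


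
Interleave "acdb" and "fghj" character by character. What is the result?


Interleaving "acdb" and "fghj":
  Position 0: 'a' from first, 'f' from second => "af"
  Position 1: 'c' from first, 'g' from second => "cg"
  Position 2: 'd' from first, 'h' from second => "dh"
  Position 3: 'b' from first, 'j' from second => "bj"
Result: afcgdhbj

afcgdhbj


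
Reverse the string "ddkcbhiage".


Input: ddkcbhiage
Reading characters right to left:
  Position 9: 'e'
  Position 8: 'g'
  Position 7: 'a'
  Position 6: 'i'
  Position 5: 'h'
  Position 4: 'b'
  Position 3: 'c'
  Position 2: 'k'
  Position 1: 'd'
  Position 0: 'd'
Reversed: egaihbckdd

egaihbckdd


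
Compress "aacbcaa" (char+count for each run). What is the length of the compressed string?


Input: aacbcaa
Runs:
  'a' x 2 => "a2"
  'c' x 1 => "c1"
  'b' x 1 => "b1"
  'c' x 1 => "c1"
  'a' x 2 => "a2"
Compressed: "a2c1b1c1a2"
Compressed length: 10

10


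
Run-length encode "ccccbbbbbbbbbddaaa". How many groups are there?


Input: ccccbbbbbbbbbddaaa
Scanning for consecutive runs:
  Group 1: 'c' x 4 (positions 0-3)
  Group 2: 'b' x 9 (positions 4-12)
  Group 3: 'd' x 2 (positions 13-14)
  Group 4: 'a' x 3 (positions 15-17)
Total groups: 4

4
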